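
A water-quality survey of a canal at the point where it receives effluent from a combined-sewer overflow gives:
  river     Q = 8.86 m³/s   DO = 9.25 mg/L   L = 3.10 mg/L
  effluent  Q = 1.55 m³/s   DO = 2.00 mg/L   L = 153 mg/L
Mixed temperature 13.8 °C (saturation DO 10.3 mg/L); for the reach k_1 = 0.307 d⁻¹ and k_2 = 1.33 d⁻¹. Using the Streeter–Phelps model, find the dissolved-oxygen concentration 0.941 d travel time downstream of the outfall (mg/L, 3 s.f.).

Mixed DO = (8.86×9.25 + 1.55×2.00)/(8.86+1.55) = 85.05/10.41 = 8.171 mg/L.
Mixed L₀ = (8.86×3.10 + 1.55×153)/(10.41) = 264.6/10.41 = 25.42 mg/L.
Initial deficit D₀ = C_s − DO₀ = 10.3 − 8.171 = 2.129 mg/L.
D(0.941) = [0.307×25.42/(1.33−0.307)](e^(−0.307×0.941) − e^(−1.33×0.941)) + 2.129 e^(−1.33×0.941)
= 7.628 × (0.7491 − 0.2861) + 2.129 × 0.2861 = 4.141 mg/L.
DO = 10.3 − 4.141 = 6.159 mg/L.

DO ≈ 6.16 mg/L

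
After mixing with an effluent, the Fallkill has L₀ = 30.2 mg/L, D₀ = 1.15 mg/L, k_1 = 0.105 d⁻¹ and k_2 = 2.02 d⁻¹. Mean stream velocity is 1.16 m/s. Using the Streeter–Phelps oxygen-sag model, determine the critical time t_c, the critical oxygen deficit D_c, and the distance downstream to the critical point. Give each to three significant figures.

t_c ≈ 0.925 d; D_c ≈ 1.42 mg/L; x_c ≈ 92.7 km

At the critical point dD/dt = 0, so k_1 L₀ e^(−k_1 t) = k_2 D. Substituting D(t) from the Streeter–Phelps equation and solving for t gives
t_c = ln[(k_2/k_1)(1 − D₀(k_2−k_1)/(k_1 L₀))] / (k_2−k_1).
Here k_2−k_1 = 1.915 d⁻¹ and 1 − D₀(k_2−k_1)/(k_1 L₀) = 1 − 1.15×1.915/(0.105×30.2) = 0.3055, so
t_c = ln(19.24 × 0.3055) / 1.915 = 1.771 / 1.915 = 0.9249 d.
L(t_c) = L₀ e^(−k_1 t_c) = 30.2 × 0.9075 = 27.41 mg/L, and at the critical point k_2 D_c = k_1 L, so D_c = (0.105/2.02) × 27.41 = 1.425 mg/L.
x_c = v t_c = 1.16 m/s × 0.9249 d × 86400 s/d = 92690 m ≈ 92.7 km.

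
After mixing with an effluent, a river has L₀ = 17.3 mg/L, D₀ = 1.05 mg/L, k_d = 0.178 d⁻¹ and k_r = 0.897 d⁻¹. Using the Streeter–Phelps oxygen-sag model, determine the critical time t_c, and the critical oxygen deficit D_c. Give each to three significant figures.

t_c ≈ 1.86 d; D_c ≈ 2.47 mg/L

t_c = [1/(k_r−k_d)] ln[(k_r/k_d)(1 − D₀(k_r−k_d)/(k_d L₀))]
= [1/(0.897−0.178)] ln[(0.897/0.178)(1 − 1.05×0.7190/(0.178×17.3))]
= (1/0.7190) ln[5.039 × 0.7548] = 1.391 × ln(3.804) = 1.391 × 1.336 = 1.858 d.
D_c = (k_d/k_r) L₀ e^(−k_d t_c) = (0.178/0.897) × 17.3 × e^(−0.178×1.858) = 0.1984 × 17.3 × 0.7184 = 2.466 mg/L.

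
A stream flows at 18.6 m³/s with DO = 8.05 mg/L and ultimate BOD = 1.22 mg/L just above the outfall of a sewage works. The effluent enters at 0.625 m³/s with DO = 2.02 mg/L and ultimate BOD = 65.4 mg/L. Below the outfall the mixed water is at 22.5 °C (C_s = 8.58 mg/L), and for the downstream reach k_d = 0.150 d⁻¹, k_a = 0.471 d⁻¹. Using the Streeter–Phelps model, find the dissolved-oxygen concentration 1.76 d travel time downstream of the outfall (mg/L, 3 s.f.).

Mixed DO = (18.6×8.05 + 0.625×2.02)/(18.6+0.625) = 151.0/19.23 = 7.854 mg/L.
Mixed L₀ = (18.6×1.22 + 0.625×65.4)/(19.23) = 63.57/19.23 = 3.306 mg/L.
Initial deficit D₀ = C_s − DO₀ = 8.58 − 7.854 = 0.7260 mg/L.
D(1.76) = [0.150×3.306/(0.471−0.150)](e^(−0.150×1.76) − e^(−0.471×1.76)) + 0.7260 e^(−0.471×1.76)
= 1.545 × (0.7680 − 0.4365) + 0.7260 × 0.4365 = 0.8291 mg/L.
DO = 8.58 − 0.8291 = 7.751 mg/L.

DO ≈ 7.75 mg/L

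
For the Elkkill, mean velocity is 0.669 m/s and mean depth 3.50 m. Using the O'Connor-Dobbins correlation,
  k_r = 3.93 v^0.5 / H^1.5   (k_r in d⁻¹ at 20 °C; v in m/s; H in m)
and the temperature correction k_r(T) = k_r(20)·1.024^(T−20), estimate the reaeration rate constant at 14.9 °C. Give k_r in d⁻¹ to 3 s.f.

k_r ≈ 0.435 d⁻¹

k_r(20) = 3.93 × 0.669^0.5 / 3.50^1.5 = 3.93 × 0.8179 / 6.548 = 0.4909 d⁻¹.
k_r(14.9) = 0.4909 × 1.024^(14.9−20) = 0.4909 × 0.8861 = 0.4350 d⁻¹.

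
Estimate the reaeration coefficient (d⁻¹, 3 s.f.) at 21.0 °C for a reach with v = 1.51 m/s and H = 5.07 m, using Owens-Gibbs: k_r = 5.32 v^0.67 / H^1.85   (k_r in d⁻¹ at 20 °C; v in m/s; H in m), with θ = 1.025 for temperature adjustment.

k_r ≈ 0.357 d⁻¹

k_r(20) = 5.32 × 1.51^0.67 / 5.07^1.85 = 5.32 × 1.318 / 20.15 = 0.3480 d⁻¹.
k_r(21.0) = 0.3480 × 1.025^(21.0−20) = 0.3480 × 1.025 = 0.3567 d⁻¹.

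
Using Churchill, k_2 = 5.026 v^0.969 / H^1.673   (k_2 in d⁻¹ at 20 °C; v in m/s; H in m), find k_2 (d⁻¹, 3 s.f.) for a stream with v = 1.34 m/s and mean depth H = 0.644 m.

k_2 ≈ 13.9 d⁻¹

k_2 = 5.026 × 1.34^0.969 / 0.644^1.673 = 5.026 × 1.328 / 0.4789 = 13.94 d⁻¹.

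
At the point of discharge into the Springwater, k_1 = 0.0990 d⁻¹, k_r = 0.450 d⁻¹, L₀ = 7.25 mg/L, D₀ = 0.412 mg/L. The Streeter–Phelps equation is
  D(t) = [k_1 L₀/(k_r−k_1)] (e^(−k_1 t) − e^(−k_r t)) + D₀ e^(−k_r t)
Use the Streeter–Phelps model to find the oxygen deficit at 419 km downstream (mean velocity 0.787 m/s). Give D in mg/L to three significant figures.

Travel time t = x/v = 419 km / (0.787 m/s) = 419000 m / 0.787 m/s = 532400 s = 6.162 d.
k_1 L₀/(k_r−k_1) = 0.0990×7.25/(0.450−0.0990) = 0.7177/0.3510 = 2.045 mg/L.
e^(−k_1 t) = e^(−0.0990×6.162) = 0.5433; e^(−k_r t) = e^(−0.450×6.162) = 0.06248.
D = 2.045 × (0.5433 − 0.06248) + 0.412 × 0.06248 = 0.9833 + 0.02574 = 1.009 mg/L.

D ≈ 1.01 mg/L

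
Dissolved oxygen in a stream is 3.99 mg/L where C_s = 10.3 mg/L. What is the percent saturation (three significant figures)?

38.7 % saturation

% saturation = C/C_s × 100 = 3.99/10.3 × 100 = 38.7 %.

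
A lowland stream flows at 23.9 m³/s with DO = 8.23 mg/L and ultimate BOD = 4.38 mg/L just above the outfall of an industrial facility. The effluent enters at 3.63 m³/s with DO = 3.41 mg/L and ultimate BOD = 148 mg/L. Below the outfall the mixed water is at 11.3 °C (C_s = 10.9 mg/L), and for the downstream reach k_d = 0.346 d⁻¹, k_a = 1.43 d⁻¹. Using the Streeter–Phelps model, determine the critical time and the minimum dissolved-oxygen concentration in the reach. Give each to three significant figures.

t_c ≈ 0.767 d; minimum DO ≈ 6.57 mg/L

Mixed DO = (23.9×8.23 + 3.63×3.41)/(23.9+3.63) = 209.1/27.53 = 7.594 mg/L.
Mixed L₀ = (23.9×4.38 + 3.63×148)/(27.53) = 641.9/27.53 = 23.32 mg/L.
Initial deficit D₀ = C_s − DO₀ = 10.9 − 7.594 = 3.306 mg/L.
t_c = (1/1.084) ln[(1.43/0.346)(1 − 3.306×1.084/(0.346×23.32))] = 0.9225 × ln(2.297) = 0.7673 d.
D_c = (0.346/1.43) × 23.32 × e^(−0.346×0.7673) = 0.2420 × 23.32 × 0.7668 = 4.326 mg/L.
Minimum DO = 10.9 − 4.326 = 6.574 mg/L.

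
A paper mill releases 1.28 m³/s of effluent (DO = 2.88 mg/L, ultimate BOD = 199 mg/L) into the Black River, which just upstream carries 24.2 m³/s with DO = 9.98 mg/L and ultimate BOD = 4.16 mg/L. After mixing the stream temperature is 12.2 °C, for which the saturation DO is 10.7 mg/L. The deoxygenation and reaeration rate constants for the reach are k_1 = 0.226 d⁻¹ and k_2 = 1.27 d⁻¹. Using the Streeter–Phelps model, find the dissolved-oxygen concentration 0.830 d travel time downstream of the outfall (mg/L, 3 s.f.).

Mixed DO = (24.2×9.98 + 1.28×2.88)/(24.2+1.28) = 245.2/25.48 = 9.623 mg/L.
Mixed L₀ = (24.2×4.16 + 1.28×199)/(25.48) = 355.4/25.48 = 13.95 mg/L.
Initial deficit D₀ = C_s − DO₀ = 10.7 − 9.623 = 1.077 mg/L.
D(0.830) = [0.226×13.95/(1.27−0.226)](e^(−0.226×0.830) − e^(−1.27×0.830)) + 1.077 e^(−1.27×0.830)
= 3.019 × (0.8290 − 0.3485) + 1.077 × 0.3485 = 1.826 mg/L.
DO = 10.7 − 1.826 = 8.874 mg/L.

DO ≈ 8.87 mg/L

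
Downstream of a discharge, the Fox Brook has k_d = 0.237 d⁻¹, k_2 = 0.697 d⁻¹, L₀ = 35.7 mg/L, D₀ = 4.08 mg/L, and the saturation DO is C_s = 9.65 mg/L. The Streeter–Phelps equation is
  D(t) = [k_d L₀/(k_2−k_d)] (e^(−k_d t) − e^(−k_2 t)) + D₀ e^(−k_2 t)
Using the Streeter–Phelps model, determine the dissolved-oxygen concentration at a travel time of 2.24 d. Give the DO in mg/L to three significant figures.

k_d L₀/(k_2−k_d) = 0.237×35.7/(0.697−0.237) = 8.461/0.4600 = 18.39 mg/L.
e^(−k_d t) = e^(−0.237×2.240) = 0.5881; e^(−k_2 t) = e^(−0.697×2.240) = 0.2099.
D = 18.39 × (0.5881 − 0.2099) + 4.08 × 0.2099 = 6.957 + 0.8563 = 7.813 mg/L.
DO = C_s − D = 9.65 − 7.813 = 1.837 mg/L.

DO ≈ 1.84 mg/L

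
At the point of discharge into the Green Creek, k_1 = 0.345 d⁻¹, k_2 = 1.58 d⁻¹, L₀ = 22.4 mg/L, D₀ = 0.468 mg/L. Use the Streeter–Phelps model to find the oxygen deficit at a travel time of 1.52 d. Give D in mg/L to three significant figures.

k_1 L₀/(k_2−k_1) = 0.345×22.4/(1.58−0.345) = 7.728/1.235 = 6.257 mg/L.
e^(−k_1 t) = e^(−0.345×1.520) = 0.5919; e^(−k_2 t) = e^(−1.58×1.520) = 0.09057.
D = 6.257 × (0.5919 − 0.09057) + 0.468 × 0.09057 = 3.137 + 0.04239 = 3.180 mg/L.

D ≈ 3.18 mg/L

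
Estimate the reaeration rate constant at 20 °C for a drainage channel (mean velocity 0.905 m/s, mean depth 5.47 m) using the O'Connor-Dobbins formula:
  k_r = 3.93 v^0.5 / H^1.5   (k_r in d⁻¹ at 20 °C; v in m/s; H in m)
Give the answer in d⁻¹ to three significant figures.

k_r = 3.93 × 0.905^0.5 / 5.47^1.5 = 3.93 × 0.9513 / 12.79 = 0.2922 d⁻¹.

k_r ≈ 0.292 d⁻¹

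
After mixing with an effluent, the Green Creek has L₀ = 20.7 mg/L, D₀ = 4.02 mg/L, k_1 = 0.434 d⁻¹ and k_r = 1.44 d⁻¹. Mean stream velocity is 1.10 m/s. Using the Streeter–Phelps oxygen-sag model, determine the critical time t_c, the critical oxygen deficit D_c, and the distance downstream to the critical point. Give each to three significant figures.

At the critical point dD/dt = 0, so k_1 L₀ e^(−k_1 t) = k_r D. Substituting D(t) from the Streeter–Phelps equation and solving for t gives
t_c = ln[(k_r/k_1)(1 − D₀(k_r−k_1)/(k_1 L₀))] / (k_r−k_1).
Here k_r−k_1 = 1.006 d⁻¹ and 1 − D₀(k_r−k_1)/(k_1 L₀) = 1 − 4.02×1.006/(0.434×20.7) = 0.5498, so
t_c = ln(3.318 × 0.5498) / 1.006 = 0.6012 / 1.006 = 0.5976 d.
L(t_c) = L₀ e^(−k_1 t_c) = 20.7 × 0.7715 = 15.97 mg/L, and at the critical point k_r D_c = k_1 L, so D_c = (0.434/1.44) × 15.97 = 4.813 mg/L.
x_c = v t_c = 1.10 m/s × 0.5976 d × 86400 s/d = 56800 m ≈ 56.8 km.

t_c ≈ 0.598 d; D_c ≈ 4.81 mg/L; x_c ≈ 56.8 km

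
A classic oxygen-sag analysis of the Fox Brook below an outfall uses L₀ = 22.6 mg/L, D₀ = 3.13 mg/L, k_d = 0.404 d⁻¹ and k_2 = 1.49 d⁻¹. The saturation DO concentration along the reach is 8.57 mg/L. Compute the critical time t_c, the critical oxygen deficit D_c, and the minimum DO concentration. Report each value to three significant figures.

t_c ≈ 0.773 d; D_c ≈ 4.48 mg/L; min DO ≈ 4.09 mg/L

At the critical point dD/dt = 0, so k_d L₀ e^(−k_d t) = k_2 D. Substituting D(t) from the Streeter–Phelps equation and solving for t gives
t_c = ln[(k_2/k_d)(1 − D₀(k_2−k_d)/(k_d L₀))] / (k_2−k_d).
Here k_2−k_d = 1.086 d⁻¹ and 1 − D₀(k_2−k_d)/(k_d L₀) = 1 − 3.13×1.086/(0.404×22.6) = 0.6277, so
t_c = ln(3.688 × 0.6277) / 1.086 = 0.8394 / 1.086 = 0.7730 d.
D_c = (k_d/k_2) L₀ e^(−k_d t_c) = (0.404/1.49) × 22.6 × e^(−0.404×0.7730) = 0.2711 × 22.6 × 0.7318 = 4.484 mg/L.
Minimum DO = C_s − D_c = 8.57 − 4.484 = 4.086 mg/L.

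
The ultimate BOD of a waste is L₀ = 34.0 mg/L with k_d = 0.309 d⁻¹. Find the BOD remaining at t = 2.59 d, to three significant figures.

L_t = L₀ e^(−k_d t) = 34.0 × e^(−0.309×2.59) = 34.0 × 0.4492 = 15.27 mg/L.

L ≈ 15.3 mg/L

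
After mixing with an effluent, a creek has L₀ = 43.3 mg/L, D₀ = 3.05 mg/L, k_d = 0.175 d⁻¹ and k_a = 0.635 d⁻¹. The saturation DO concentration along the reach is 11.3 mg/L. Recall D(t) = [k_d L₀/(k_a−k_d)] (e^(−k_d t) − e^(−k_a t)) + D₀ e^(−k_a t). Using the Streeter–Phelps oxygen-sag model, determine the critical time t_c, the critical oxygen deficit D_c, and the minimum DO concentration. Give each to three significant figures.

t_c ≈ 2.36 d; D_c ≈ 7.90 mg/L; min DO ≈ 3.40 mg/L

t_c = [1/(k_a−k_d)] ln[(k_a/k_d)(1 − D₀(k_a−k_d)/(k_d L₀))]
= [1/(0.635−0.175)] ln[(0.635/0.175)(1 − 3.05×0.4600/(0.175×43.3))]
= (1/0.4600) ln[3.629 × 0.8148] = 2.174 × ln(2.957) = 2.174 × 1.084 = 2.357 d.
D_c = (k_d/k_a) L₀ e^(−k_d t_c) = (0.175/0.635) × 43.3 × e^(−0.175×2.357) = 0.2756 × 43.3 × 0.6620 = 7.900 mg/L.
Minimum DO = C_s − D_c = 11.3 − 7.900 = 3.400 mg/L.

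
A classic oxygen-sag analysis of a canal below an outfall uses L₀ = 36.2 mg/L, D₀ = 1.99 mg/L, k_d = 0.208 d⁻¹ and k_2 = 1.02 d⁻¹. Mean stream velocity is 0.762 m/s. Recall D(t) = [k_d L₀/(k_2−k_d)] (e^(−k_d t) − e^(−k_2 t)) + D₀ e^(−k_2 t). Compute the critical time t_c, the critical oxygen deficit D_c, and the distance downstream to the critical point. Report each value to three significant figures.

t_c ≈ 1.66 d; D_c ≈ 5.23 mg/L; x_c ≈ 109 km

With k_2/k_d = 4.904 and 1 − D₀(k_2−k_d)/(k_d L₀) = 0.7854,
t_c = ln(4.904 × 0.7854) / (1.02 − 0.208) = ln(3.851) / 0.8120 = 1.348/0.8120 = 1.661 d.
L(t_c) = L₀ e^(−k_d t_c) = 36.2 × 0.7079 = 25.63 mg/L, and at the critical point k_2 D_c = k_d L, so D_c = (0.208/1.02) × 25.63 = 5.226 mg/L.
x_c = v t_c = 0.762 m/s × 1.661 d × 86400 s/d = 109300 m ≈ 109 km.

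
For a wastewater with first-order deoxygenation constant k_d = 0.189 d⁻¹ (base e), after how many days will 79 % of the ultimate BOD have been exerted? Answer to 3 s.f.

t ≈ 8.26 d

y/L₀ = 1 − e^(−k_d t) = 0.79 ⇒ e^(−k_d t) = 0.210
t = −ln(0.210) / 0.189 = 1.561 / 0.189 = 8.257 d.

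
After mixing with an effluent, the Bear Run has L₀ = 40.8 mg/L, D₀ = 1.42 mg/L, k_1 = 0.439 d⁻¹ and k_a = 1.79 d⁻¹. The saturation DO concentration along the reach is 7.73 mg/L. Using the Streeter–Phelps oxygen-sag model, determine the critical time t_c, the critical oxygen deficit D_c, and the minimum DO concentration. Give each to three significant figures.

t_c ≈ 0.956 d; D_c ≈ 6.58 mg/L; min DO ≈ 1.15 mg/L

t_c = [1/(k_a−k_1)] ln[(k_a/k_1)(1 − D₀(k_a−k_1)/(k_1 L₀))]
= [1/(1.79−0.439)] ln[(1.79/0.439)(1 − 1.42×1.351/(0.439×40.8))]
= (1/1.351) ln[4.077 × 0.8929] = 0.7402 × ln(3.641) = 0.7402 × 1.292 = 0.9565 d.
L(t_c) = L₀ e^(−k_1 t_c) = 40.8 × 0.6571 = 26.81 mg/L, and at the critical point k_a D_c = k_1 L, so D_c = (0.439/1.79) × 26.81 = 6.575 mg/L.
Minimum DO = C_s − D_c = 7.73 − 6.575 = 1.155 mg/L.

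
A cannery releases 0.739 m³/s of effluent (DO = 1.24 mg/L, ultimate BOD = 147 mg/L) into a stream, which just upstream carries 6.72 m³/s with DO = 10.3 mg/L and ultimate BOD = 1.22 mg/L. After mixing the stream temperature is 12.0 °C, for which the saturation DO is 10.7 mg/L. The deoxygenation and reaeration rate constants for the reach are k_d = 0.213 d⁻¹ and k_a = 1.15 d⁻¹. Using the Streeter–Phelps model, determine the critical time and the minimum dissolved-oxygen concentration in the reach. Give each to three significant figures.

t_c ≈ 1.32 d; minimum DO ≈ 8.51 mg/L

Mixed DO = (6.72×10.3 + 0.739×1.24)/(6.72+0.739) = 70.13/7.459 = 9.402 mg/L.
Mixed L₀ = (6.72×1.22 + 0.739×147)/(7.459) = 116.8/7.459 = 15.66 mg/L.
Initial deficit D₀ = C_s − DO₀ = 10.7 − 9.402 = 1.298 mg/L.
t_c = (1/0.9370) ln[(1.15/0.213)(1 − 1.298×0.9370/(0.213×15.66))] = 1.067 × ln(3.431) = 1.316 d.
D_c = (0.213/1.15) × 15.66 × e^(−0.213×1.316) = 0.1852 × 15.66 × 0.7556 = 2.192 mg/L.
Minimum DO = 10.7 − 2.192 = 8.508 mg/L.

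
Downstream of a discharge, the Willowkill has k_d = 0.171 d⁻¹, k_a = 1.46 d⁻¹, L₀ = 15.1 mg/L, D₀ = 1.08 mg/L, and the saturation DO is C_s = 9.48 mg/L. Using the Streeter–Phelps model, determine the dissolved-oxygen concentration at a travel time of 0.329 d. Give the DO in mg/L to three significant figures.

k_d L₀/(k_a−k_d) = 0.171×15.1/(1.46−0.171) = 2.582/1.289 = 2.003 mg/L.
e^(−k_d t) = e^(−0.171×0.3290) = 0.9453; e^(−k_a t) = e^(−1.46×0.3290) = 0.6186.
D = 2.003 × (0.9453 − 0.6186) + 1.08 × 0.6186 = 0.6545 + 0.6681 = 1.323 mg/L.
DO = C_s − D = 9.48 − 1.323 = 8.157 mg/L.

DO ≈ 8.16 mg/L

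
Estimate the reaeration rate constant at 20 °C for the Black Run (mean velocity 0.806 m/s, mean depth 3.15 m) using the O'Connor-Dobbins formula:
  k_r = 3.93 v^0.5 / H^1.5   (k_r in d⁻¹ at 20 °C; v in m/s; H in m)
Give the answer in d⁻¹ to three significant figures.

k_r ≈ 0.631 d⁻¹

k_r = 3.93 × 0.806^0.5 / 3.15^1.5 = 3.93 × 0.8978 / 5.591 = 0.6311 d⁻¹.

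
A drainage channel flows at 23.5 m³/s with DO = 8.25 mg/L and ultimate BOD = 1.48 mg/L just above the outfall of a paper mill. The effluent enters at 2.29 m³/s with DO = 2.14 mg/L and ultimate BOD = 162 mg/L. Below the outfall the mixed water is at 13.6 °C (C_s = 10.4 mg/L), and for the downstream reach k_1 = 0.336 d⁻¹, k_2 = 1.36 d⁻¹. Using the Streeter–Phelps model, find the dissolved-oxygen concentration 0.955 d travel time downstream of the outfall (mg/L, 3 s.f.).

Mixed DO = (23.5×8.25 + 2.29×2.14)/(23.5+2.29) = 198.8/25.79 = 7.707 mg/L.
Mixed L₀ = (23.5×1.48 + 2.29×162)/(25.79) = 405.8/25.79 = 15.73 mg/L.
Initial deficit D₀ = C_s − DO₀ = 10.4 − 7.707 = 2.693 mg/L.
D(0.955) = [0.336×15.73/(1.36−0.336)](e^(−0.336×0.955) − e^(−1.36×0.955)) + 2.693 e^(−1.36×0.955)
= 5.162 × (0.7255 − 0.2729) + 2.693 × 0.2729 = 3.071 mg/L.
DO = 10.4 − 3.071 = 7.329 mg/L.

DO ≈ 7.33 mg/L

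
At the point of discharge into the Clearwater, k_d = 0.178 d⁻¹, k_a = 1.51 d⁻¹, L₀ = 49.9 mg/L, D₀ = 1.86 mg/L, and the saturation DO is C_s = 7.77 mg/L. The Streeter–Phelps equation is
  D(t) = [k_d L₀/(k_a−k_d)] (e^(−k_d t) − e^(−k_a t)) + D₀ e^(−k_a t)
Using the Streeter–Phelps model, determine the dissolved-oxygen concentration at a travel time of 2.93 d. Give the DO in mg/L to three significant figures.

DO ≈ 3.87 mg/L

k_d L₀/(k_a−k_d) = 0.178×49.9/(1.51−0.178) = 8.882/1.332 = 6.668 mg/L.
e^(−k_d t) = e^(−0.178×2.930) = 0.5936; e^(−k_a t) = e^(−1.51×2.930) = 0.01198.
D = 6.668 × (0.5936 − 0.01198) + 1.86 × 0.01198 = 3.878 + 0.02229 = 3.901 mg/L.
DO = C_s − D = 7.77 − 3.901 = 3.869 mg/L.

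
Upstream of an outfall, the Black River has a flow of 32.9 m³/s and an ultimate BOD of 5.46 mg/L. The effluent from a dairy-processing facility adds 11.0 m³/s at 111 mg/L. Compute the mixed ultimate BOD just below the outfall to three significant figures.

Flow-weighted mixing: C = (Q_r C_r + Q_w C_w)/(Q_r + Q_w)
= (32.9×5.46 + 11.0×111)/(32.9 + 11.0) = 1401/43.90 = 31.91 mg/L.

31.9 mg/L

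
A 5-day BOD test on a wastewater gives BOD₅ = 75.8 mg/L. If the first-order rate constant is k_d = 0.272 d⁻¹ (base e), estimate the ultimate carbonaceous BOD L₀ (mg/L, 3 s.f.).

L₀ ≈ 102 mg/L

BOD₅ = L₀(1 − e^(−5k_d)) ⇒ L₀ = BOD₅ / (1 − e^(−5×0.272))
= 75.8 / (1 − 0.2567) = 75.8 / 0.7433 = 102.0 mg/L.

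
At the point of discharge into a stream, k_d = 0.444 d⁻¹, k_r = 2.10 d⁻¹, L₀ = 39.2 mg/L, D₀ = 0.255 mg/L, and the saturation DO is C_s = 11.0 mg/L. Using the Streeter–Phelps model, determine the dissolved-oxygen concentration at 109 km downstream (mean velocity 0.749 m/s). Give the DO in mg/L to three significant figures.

Travel time t = x/v = 109 km / (0.749 m/s) = 109000 m / 0.749 m/s = 145500 s = 1.684 d.
k_d L₀/(k_r−k_d) = 0.444×39.2/(2.10−0.444) = 17.40/1.656 = 10.51 mg/L.
e^(−k_d t) = e^(−0.444×1.684) = 0.4734; e^(−k_r t) = e^(−2.10×1.684) = 0.02910.
D = 10.51 × (0.4734 − 0.02910) + 0.255 × 0.02910 = 4.670 + 0.007420 = 4.677 mg/L.
DO = C_s − D = 11.0 − 4.677 = 6.323 mg/L.

DO ≈ 6.32 mg/L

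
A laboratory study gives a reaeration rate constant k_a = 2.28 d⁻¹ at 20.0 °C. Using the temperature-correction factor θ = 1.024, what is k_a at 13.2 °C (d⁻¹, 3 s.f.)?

k_a ≈ 1.94 d⁻¹

k_a(T₂) = k_a(T₁) · θ^(T₂−T₁) = 2.28 × 1.024^(13.2−20.0)
= 2.28 × 1.024^-6.80 = 2.28 × 0.8511 = 1.940 d⁻¹.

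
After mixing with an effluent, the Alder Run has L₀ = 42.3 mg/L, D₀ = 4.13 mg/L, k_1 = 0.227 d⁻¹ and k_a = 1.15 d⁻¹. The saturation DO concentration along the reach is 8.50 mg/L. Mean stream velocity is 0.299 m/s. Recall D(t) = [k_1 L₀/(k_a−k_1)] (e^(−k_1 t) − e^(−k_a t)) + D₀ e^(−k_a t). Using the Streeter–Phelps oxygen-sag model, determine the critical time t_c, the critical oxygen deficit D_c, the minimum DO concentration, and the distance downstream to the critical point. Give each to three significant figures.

t_c ≈ 1.21 d; D_c ≈ 6.34 mg/L; min DO ≈ 2.16 mg/L; x_c ≈ 31.3 km

At the critical point dD/dt = 0, so k_1 L₀ e^(−k_1 t) = k_a D. Substituting D(t) from the Streeter–Phelps equation and solving for t gives
t_c = ln[(k_a/k_1)(1 − D₀(k_a−k_1)/(k_1 L₀))] / (k_a−k_1).
Here k_a−k_1 = 0.9230 d⁻¹ and 1 − D₀(k_a−k_1)/(k_1 L₀) = 1 − 4.13×0.9230/(0.227×42.3) = 0.6030, so
t_c = ln(5.066 × 0.6030) / 0.9230 = 1.117 / 0.9230 = 1.210 d.
D_c = (k_1/k_a) L₀ e^(−k_1 t_c) = (0.227/1.15) × 42.3 × e^(−0.227×1.210) = 0.1974 × 42.3 × 0.7598 = 6.344 mg/L.
Minimum DO = C_s − D_c = 8.50 − 6.344 = 2.156 mg/L.
x_c = v t_c = 0.299 m/s × 1.210 d × 86400 s/d = 31260 m ≈ 31.3 km.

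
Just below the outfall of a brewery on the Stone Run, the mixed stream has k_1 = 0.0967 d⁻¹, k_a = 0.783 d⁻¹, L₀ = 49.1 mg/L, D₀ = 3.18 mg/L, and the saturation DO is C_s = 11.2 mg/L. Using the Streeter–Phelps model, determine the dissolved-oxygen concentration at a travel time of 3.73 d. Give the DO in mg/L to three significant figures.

k_1 L₀/(k_a−k_1) = 0.0967×49.1/(0.783−0.0967) = 4.748/0.6863 = 6.918 mg/L.
e^(−k_1 t) = e^(−0.0967×3.730) = 0.6972; e^(−k_a t) = e^(−0.783×3.730) = 0.05390.
D = 6.918 × (0.6972 − 0.05390) + 3.18 × 0.05390 = 4.450 + 0.1714 = 4.622 mg/L.
DO = C_s − D = 11.2 − 4.622 = 6.578 mg/L.

DO ≈ 6.58 mg/L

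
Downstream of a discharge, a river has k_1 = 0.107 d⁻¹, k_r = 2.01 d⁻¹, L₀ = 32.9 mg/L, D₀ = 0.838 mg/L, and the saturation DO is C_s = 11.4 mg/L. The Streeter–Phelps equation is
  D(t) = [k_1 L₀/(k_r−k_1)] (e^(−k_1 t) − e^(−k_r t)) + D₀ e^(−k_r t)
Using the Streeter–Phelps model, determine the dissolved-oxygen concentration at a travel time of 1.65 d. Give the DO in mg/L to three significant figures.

DO ≈ 9.89 mg/L

k_1 L₀/(k_r−k_1) = 0.107×32.9/(2.01−0.107) = 3.520/1.903 = 1.850 mg/L.
e^(−k_1 t) = e^(−0.107×1.650) = 0.8382; e^(−k_r t) = e^(−2.01×1.650) = 0.03628.
D = 1.850 × (0.8382 − 0.03628) + 0.838 × 0.03628 = 1.483 + 0.03040 = 1.514 mg/L.
DO = C_s − D = 11.4 − 1.514 = 9.886 mg/L.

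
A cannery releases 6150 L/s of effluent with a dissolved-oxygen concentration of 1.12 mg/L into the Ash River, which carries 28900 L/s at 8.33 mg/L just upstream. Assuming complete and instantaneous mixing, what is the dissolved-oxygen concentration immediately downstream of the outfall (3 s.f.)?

7.06 mg/L

Flow-weighted mixing: C = (Q_r C_r + Q_w C_w)/(Q_r + Q_w)
= (28900×8.33 + 6150×1.12)/(28900 + 6150) = 247600/35050 = 7.065 mg/L.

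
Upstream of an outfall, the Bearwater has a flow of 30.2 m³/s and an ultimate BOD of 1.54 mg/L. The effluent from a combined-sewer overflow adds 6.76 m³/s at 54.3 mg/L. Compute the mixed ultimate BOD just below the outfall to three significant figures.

Flow-weighted mixing: C = (Q_r C_r + Q_w C_w)/(Q_r + Q_w)
= (30.2×1.54 + 6.76×54.3)/(30.2 + 6.76) = 413.6/36.96 = 11.19 mg/L.

11.2 mg/L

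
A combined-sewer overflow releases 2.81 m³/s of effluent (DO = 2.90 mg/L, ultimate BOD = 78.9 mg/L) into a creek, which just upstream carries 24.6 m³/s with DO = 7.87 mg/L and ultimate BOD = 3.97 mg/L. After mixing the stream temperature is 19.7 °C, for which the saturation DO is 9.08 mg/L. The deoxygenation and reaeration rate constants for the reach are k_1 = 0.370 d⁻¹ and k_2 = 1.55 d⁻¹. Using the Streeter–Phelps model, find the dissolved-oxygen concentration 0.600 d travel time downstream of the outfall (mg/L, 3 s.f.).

Mixed DO = (24.6×7.87 + 2.81×2.90)/(24.6+2.81) = 201.8/27.41 = 7.360 mg/L.
Mixed L₀ = (24.6×3.97 + 2.81×78.9)/(27.41) = 319.4/27.41 = 11.65 mg/L.
Initial deficit D₀ = C_s − DO₀ = 9.08 − 7.360 = 1.720 mg/L.
D(0.600) = [0.370×11.65/(1.55−0.370)](e^(−0.370×0.600) − e^(−1.55×0.600)) + 1.720 e^(−1.55×0.600)
= 3.653 × (0.8009 − 0.3946) + 1.720 × 0.3946 = 2.163 mg/L.
DO = 9.08 − 2.163 = 6.917 mg/L.

DO ≈ 6.92 mg/L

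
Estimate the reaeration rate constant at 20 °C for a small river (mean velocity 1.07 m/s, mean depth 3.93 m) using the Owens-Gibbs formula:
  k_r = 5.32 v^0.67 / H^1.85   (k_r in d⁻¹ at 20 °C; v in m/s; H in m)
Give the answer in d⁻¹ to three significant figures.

k_r ≈ 0.443 d⁻¹

k_r = 5.32 × 1.07^0.67 / 3.93^1.85 = 5.32 × 1.046 / 12.58 = 0.4426 d⁻¹.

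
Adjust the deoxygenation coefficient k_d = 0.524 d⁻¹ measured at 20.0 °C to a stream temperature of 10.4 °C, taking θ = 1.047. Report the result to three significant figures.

k_d ≈ 0.337 d⁻¹

k_d(T₂) = k_d(T₁) · θ^(T₂−T₁) = 0.524 × 1.047^(10.4−20.0)
= 0.524 × 1.047^-9.60 = 0.524 × 0.6434 = 0.3372 d⁻¹.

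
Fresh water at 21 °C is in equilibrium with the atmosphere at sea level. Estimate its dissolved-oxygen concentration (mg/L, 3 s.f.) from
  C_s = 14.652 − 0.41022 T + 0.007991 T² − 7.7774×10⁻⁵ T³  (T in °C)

C_s ≈ 8.84 mg/L

C_s = 14.652 − 0.41022×21 + 0.007991×21² − 7.7774×10⁻⁵×21³ = 8.841 mg/L.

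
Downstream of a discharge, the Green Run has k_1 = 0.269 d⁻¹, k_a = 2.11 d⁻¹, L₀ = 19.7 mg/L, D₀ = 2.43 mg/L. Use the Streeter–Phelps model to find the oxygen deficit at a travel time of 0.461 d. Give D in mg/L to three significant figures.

D ≈ 2.37 mg/L

k_1 L₀/(k_a−k_1) = 0.269×19.7/(2.11−0.269) = 5.299/1.841 = 2.878 mg/L.
e^(−k_1 t) = e^(−0.269×0.4610) = 0.8834; e^(−k_a t) = e^(−2.11×0.4610) = 0.3781.
D = 2.878 × (0.8834 − 0.3781) + 2.43 × 0.3781 = 1.455 + 0.9187 = 2.373 mg/L.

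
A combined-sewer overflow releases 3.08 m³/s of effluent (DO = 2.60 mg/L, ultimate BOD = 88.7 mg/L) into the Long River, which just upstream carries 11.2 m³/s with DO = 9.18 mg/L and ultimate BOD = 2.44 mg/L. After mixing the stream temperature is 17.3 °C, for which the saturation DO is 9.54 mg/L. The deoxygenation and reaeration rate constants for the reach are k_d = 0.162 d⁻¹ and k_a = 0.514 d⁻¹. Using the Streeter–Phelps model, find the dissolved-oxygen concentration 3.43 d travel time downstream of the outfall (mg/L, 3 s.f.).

DO ≈ 5.34 mg/L

Mixed DO = (11.2×9.18 + 3.08×2.60)/(11.2+3.08) = 110.8/14.28 = 7.761 mg/L.
Mixed L₀ = (11.2×2.44 + 3.08×88.7)/(14.28) = 300.5/14.28 = 21.05 mg/L.
Initial deficit D₀ = C_s − DO₀ = 9.54 − 7.761 = 1.779 mg/L.
D(3.43) = [0.162×21.05/(0.514−0.162)](e^(−0.162×3.43) − e^(−0.514×3.43)) + 1.779 e^(−0.514×3.43)
= 9.686 × (0.5737 − 0.1715) + 1.779 × 0.1715 = 4.200 mg/L.
DO = 9.54 − 4.200 = 5.340 mg/L.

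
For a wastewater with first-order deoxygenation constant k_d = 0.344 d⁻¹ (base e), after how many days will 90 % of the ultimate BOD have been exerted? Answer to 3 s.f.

y/L₀ = 1 − e^(−k_d t) = 0.90 ⇒ e^(−k_d t) = 0.100
t = −ln(0.100) / 0.344 = 2.303 / 0.344 = 6.694 d.

t ≈ 6.69 d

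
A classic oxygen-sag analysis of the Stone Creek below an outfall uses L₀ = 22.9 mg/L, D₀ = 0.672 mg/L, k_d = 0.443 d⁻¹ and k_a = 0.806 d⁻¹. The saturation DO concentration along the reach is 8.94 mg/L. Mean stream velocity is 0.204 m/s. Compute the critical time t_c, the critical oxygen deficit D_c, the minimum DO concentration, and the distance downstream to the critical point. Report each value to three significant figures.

At the critical point dD/dt = 0, so k_d L₀ e^(−k_d t) = k_a D. Substituting D(t) from the Streeter–Phelps equation and solving for t gives
t_c = ln[(k_a/k_d)(1 − D₀(k_a−k_d)/(k_d L₀))] / (k_a−k_d).
Here k_a−k_d = 0.3630 d⁻¹ and 1 − D₀(k_a−k_d)/(k_d L₀) = 1 − 0.672×0.3630/(0.443×22.9) = 0.9760, so
t_c = ln(1.819 × 0.9760) / 0.3630 = 0.5742 / 0.3630 = 1.582 d.
L(t_c) = L₀ e^(−k_d t_c) = 22.9 × 0.4962 = 11.36 mg/L, and at the critical point k_a D_c = k_d L, so D_c = (0.443/0.806) × 11.36 = 6.246 mg/L.
Minimum DO = C_s − D_c = 8.94 − 6.246 = 2.694 mg/L.
x_c = v t_c = 0.204 m/s × 1.582 d × 86400 s/d = 27880 m ≈ 27.9 km.

t_c ≈ 1.58 d; D_c ≈ 6.25 mg/L; min DO ≈ 2.69 mg/L; x_c ≈ 27.9 km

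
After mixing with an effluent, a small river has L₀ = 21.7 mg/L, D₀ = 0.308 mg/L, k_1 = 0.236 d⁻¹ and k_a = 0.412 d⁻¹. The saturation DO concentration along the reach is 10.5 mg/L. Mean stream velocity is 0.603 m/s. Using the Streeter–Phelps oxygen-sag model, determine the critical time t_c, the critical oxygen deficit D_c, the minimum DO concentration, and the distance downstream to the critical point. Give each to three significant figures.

With k_a/k_1 = 1.746 and 1 − D₀(k_a−k_1)/(k_1 L₀) = 0.9894,
t_c = ln(1.746 × 0.9894) / (0.412 − 0.236) = ln(1.727) / 0.1760 = 0.5466/0.1760 = 3.105 d.
D_c = (k_1/k_a) L₀ e^(−k_1 t_c) = (0.236/0.412) × 21.7 × e^(−0.236×3.105) = 0.5728 × 21.7 × 0.4805 = 5.973 mg/L.
Minimum DO = C_s − D_c = 10.5 − 5.973 = 4.527 mg/L.
x_c = v t_c = 0.603 m/s × 3.105 d × 86400 s/d = 161800 m ≈ 162 km.

t_c ≈ 3.11 d; D_c ≈ 5.97 mg/L; min DO ≈ 4.53 mg/L; x_c ≈ 162 km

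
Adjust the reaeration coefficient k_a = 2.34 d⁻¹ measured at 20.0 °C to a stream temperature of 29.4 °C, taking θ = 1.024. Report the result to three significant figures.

k_a ≈ 2.92 d⁻¹

k_a(T₂) = k_a(T₁) · θ^(T₂−T₁) = 2.34 × 1.024^(29.4−20.0)
= 2.34 × 1.024^9.40 = 2.34 × 1.250 = 2.924 d⁻¹.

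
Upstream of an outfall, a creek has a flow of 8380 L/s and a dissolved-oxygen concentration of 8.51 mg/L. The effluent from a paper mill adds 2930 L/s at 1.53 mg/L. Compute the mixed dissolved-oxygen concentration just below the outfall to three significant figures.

6.70 mg/L

Flow-weighted mixing: C = (Q_r C_r + Q_w C_w)/(Q_r + Q_w)
= (8380×8.51 + 2930×1.53)/(8380 + 2930) = 75800/11310 = 6.702 mg/L.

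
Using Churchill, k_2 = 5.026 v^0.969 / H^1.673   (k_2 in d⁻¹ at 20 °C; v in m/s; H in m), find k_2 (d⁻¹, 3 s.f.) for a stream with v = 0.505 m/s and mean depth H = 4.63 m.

k_2 = 5.026 × 0.505^0.969 / 4.63^1.673 = 5.026 × 0.5158 / 12.99 = 0.1996 d⁻¹.

k_2 ≈ 0.200 d⁻¹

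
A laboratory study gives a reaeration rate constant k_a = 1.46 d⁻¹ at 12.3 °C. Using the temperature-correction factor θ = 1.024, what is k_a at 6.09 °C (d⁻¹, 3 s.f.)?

k_a ≈ 1.26 d⁻¹

k_a(T₂) = k_a(T₁) · θ^(T₂−T₁) = 1.46 × 1.024^(6.09−12.3)
= 1.46 × 1.024^-6.21 = 1.46 × 0.8631 = 1.260 d⁻¹.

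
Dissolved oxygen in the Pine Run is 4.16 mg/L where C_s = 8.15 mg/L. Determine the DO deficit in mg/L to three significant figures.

D = C_s − C = 8.15 − 4.16 = 3.99 mg/L.

D ≈ 3.99 mg/L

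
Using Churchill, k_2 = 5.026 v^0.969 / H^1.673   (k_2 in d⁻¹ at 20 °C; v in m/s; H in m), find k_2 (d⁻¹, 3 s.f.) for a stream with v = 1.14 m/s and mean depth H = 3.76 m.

k_2 ≈ 0.622 d⁻¹

k_2 = 5.026 × 1.14^0.969 / 3.76^1.673 = 5.026 × 1.135 / 9.168 = 0.6224 d⁻¹.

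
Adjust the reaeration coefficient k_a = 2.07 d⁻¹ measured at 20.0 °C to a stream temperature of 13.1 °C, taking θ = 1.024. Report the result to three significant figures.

k_a ≈ 1.76 d⁻¹

k_a(T₂) = k_a(T₁) · θ^(T₂−T₁) = 2.07 × 1.024^(13.1−20.0)
= 2.07 × 1.024^-6.90 = 2.07 × 0.8490 = 1.758 d⁻¹.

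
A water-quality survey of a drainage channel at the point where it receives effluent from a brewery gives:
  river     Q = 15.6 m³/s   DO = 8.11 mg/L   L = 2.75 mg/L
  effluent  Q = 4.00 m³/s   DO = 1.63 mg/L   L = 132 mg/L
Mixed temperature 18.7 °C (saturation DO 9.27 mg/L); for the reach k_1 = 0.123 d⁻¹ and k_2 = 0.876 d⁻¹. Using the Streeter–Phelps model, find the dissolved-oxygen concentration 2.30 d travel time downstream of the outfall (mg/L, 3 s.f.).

Mixed DO = (15.6×8.11 + 4.00×1.63)/(15.6+4.00) = 133.0/19.60 = 6.788 mg/L.
Mixed L₀ = (15.6×2.75 + 4.00×132)/(19.60) = 570.9/19.60 = 29.13 mg/L.
Initial deficit D₀ = C_s − DO₀ = 9.27 − 6.788 = 2.482 mg/L.
D(2.30) = [0.123×29.13/(0.876−0.123)](e^(−0.123×2.30) − e^(−0.876×2.30)) + 2.482 e^(−0.876×2.30)
= 4.758 × (0.7536 − 0.1333) + 2.482 × 0.1333 = 3.282 mg/L.
DO = 9.27 − 3.282 = 5.988 mg/L.

DO ≈ 5.99 mg/L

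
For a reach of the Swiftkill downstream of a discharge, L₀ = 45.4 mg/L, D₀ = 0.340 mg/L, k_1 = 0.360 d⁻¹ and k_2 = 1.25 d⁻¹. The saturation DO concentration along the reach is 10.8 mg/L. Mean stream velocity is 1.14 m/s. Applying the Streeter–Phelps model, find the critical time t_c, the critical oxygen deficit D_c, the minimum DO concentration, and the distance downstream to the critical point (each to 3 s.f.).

t_c ≈ 1.38 d; D_c ≈ 7.96 mg/L; min DO ≈ 2.84 mg/L; x_c ≈ 136 km

At the critical point dD/dt = 0, so k_1 L₀ e^(−k_1 t) = k_2 D. Substituting D(t) from the Streeter–Phelps equation and solving for t gives
t_c = ln[(k_2/k_1)(1 − D₀(k_2−k_1)/(k_1 L₀))] / (k_2−k_1).
Here k_2−k_1 = 0.8900 d⁻¹ and 1 − D₀(k_2−k_1)/(k_1 L₀) = 1 − 0.340×0.8900/(0.360×45.4) = 0.9815, so
t_c = ln(3.472 × 0.9815) / 0.8900 = 1.226 / 0.8900 = 1.378 d.
L(t_c) = L₀ e^(−k_1 t_c) = 45.4 × 0.6090 = 27.65 mg/L, and at the critical point k_2 D_c = k_1 L, so D_c = (0.360/1.25) × 27.65 = 7.963 mg/L.
Minimum DO = C_s − D_c = 10.8 − 7.963 = 2.837 mg/L.
x_c = v t_c = 1.14 m/s × 1.378 d × 86400 s/d = 135700 m ≈ 136 km.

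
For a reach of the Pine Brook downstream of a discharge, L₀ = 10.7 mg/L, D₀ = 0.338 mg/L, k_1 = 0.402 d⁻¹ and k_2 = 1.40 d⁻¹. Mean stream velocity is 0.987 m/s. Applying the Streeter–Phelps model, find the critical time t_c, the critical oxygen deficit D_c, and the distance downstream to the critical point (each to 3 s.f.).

t_c ≈ 1.17 d; D_c ≈ 1.92 mg/L; x_c ≈ 99.6 km

At the critical point dD/dt = 0, so k_1 L₀ e^(−k_1 t) = k_2 D. Substituting D(t) from the Streeter–Phelps equation and solving for t gives
t_c = ln[(k_2/k_1)(1 − D₀(k_2−k_1)/(k_1 L₀))] / (k_2−k_1).
Here k_2−k_1 = 0.9980 d⁻¹ and 1 − D₀(k_2−k_1)/(k_1 L₀) = 1 − 0.338×0.9980/(0.402×10.7) = 0.9216, so
t_c = ln(3.483 × 0.9216) / 0.9980 = 1.166 / 0.9980 = 1.168 d.
D_c = (k_1/k_2) L₀ e^(−k_1 t_c) = (0.402/1.40) × 10.7 × e^(−0.402×1.168) = 0.2871 × 10.7 × 0.6252 = 1.921 mg/L.
x_c = v t_c = 0.987 m/s × 1.168 d × 86400 s/d = 99640 m ≈ 99.6 km.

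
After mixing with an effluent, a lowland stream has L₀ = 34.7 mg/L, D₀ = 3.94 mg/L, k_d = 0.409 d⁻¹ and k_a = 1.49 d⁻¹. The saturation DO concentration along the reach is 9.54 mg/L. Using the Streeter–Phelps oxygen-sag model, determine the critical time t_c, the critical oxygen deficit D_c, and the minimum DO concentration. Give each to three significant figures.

t_c ≈ 0.866 d; D_c ≈ 6.68 mg/L; min DO ≈ 2.86 mg/L

At the critical point dD/dt = 0, so k_d L₀ e^(−k_d t) = k_a D. Substituting D(t) from the Streeter–Phelps equation and solving for t gives
t_c = ln[(k_a/k_d)(1 − D₀(k_a−k_d)/(k_d L₀))] / (k_a−k_d).
Here k_a−k_d = 1.081 d⁻¹ and 1 − D₀(k_a−k_d)/(k_d L₀) = 1 − 3.94×1.081/(0.409×34.7) = 0.6999, so
t_c = ln(3.643 × 0.6999) / 1.081 = 0.9360 / 1.081 = 0.8659 d.
L(t_c) = L₀ e^(−k_d t_c) = 34.7 × 0.7018 = 24.35 mg/L, and at the critical point k_a D_c = k_d L, so D_c = (0.409/1.49) × 24.35 = 6.684 mg/L.
Minimum DO = C_s − D_c = 9.54 − 6.684 = 2.856 mg/L.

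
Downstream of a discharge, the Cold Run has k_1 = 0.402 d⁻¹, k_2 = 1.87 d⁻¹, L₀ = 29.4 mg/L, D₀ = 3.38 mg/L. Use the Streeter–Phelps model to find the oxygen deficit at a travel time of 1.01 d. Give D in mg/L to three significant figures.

D ≈ 4.66 mg/L

k_1 L₀/(k_2−k_1) = 0.402×29.4/(1.87−0.402) = 11.82/1.468 = 8.051 mg/L.
e^(−k_1 t) = e^(−0.402×1.010) = 0.6663; e^(−k_2 t) = e^(−1.87×1.010) = 0.1513.
D = 8.051 × (0.6663 − 0.1513) + 3.38 × 0.1513 = 4.146 + 0.5113 = 4.658 mg/L.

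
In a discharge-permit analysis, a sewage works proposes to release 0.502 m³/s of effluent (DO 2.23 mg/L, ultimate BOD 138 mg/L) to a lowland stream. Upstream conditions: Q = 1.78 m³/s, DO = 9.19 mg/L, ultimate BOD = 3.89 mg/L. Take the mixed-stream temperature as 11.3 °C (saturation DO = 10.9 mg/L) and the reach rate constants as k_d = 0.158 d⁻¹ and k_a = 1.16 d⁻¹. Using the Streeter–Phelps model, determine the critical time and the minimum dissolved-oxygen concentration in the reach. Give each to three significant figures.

t_c ≈ 1.04 d; minimum DO ≈ 7.04 mg/L

Mixed DO = (1.78×9.19 + 0.502×2.23)/(1.78+0.502) = 17.48/2.282 = 7.659 mg/L.
Mixed L₀ = (1.78×3.89 + 0.502×138)/(2.282) = 76.20/2.282 = 33.39 mg/L.
Initial deficit D₀ = C_s − DO₀ = 10.9 − 7.659 = 3.241 mg/L.
t_c = (1/1.002) ln[(1.16/0.158)(1 − 3.241×1.002/(0.158×33.39))] = 0.9980 × ln(2.823) = 1.036 d.
D_c = (0.158/1.16) × 33.39 × e^(−0.158×1.036) = 0.1362 × 33.39 × 0.8491 = 3.862 mg/L.
Minimum DO = 10.9 − 3.862 = 7.038 mg/L.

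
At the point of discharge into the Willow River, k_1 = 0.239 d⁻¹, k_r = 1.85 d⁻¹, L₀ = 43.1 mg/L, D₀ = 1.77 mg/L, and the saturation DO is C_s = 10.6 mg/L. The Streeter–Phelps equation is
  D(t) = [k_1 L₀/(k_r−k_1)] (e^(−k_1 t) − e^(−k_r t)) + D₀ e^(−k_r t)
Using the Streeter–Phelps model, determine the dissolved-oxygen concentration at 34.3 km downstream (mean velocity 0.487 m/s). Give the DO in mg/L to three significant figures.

DO ≈ 6.36 mg/L

Travel time t = x/v = 34.3 km / (0.487 m/s) = 34300 m / 0.487 m/s = 70430 s = 0.8152 d.
k_1 L₀/(k_r−k_1) = 0.239×43.1/(1.85−0.239) = 10.30/1.611 = 6.394 mg/L.
e^(−k_1 t) = e^(−0.239×0.8152) = 0.8230; e^(−k_r t) = e^(−1.85×0.8152) = 0.2213.
D = 6.394 × (0.8230 − 0.2213) + 1.77 × 0.2213 = 3.847 + 0.3918 = 4.239 mg/L.
DO = C_s − D = 10.6 − 4.239 = 6.361 mg/L.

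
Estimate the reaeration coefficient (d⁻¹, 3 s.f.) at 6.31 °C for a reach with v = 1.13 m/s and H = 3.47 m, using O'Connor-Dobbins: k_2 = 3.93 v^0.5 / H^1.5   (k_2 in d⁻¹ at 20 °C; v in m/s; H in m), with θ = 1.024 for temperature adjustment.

k_2(20) = 3.93 × 1.13^0.5 / 3.47^1.5 = 3.93 × 1.063 / 6.464 = 0.6463 d⁻¹.
k_2(6.31) = 0.6463 × 1.024^(6.31−20) = 0.6463 × 0.7228 = 0.4671 d⁻¹.

k_2 ≈ 0.467 d⁻¹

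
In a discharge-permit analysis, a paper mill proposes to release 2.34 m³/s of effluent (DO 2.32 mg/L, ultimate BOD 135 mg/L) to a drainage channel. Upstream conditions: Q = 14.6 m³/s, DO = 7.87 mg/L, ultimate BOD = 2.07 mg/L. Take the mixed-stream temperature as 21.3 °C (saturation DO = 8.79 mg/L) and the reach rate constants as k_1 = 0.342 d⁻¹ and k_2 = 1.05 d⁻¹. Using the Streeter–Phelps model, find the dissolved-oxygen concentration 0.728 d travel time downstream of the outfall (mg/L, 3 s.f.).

Mixed DO = (14.6×7.87 + 2.34×2.32)/(14.6+2.34) = 120.3/16.94 = 7.103 mg/L.
Mixed L₀ = (14.6×2.07 + 2.34×135)/(16.94) = 346.1/16.94 = 20.43 mg/L.
Initial deficit D₀ = C_s − DO₀ = 8.79 − 7.103 = 1.687 mg/L.
D(0.728) = [0.342×20.43/(1.05−0.342)](e^(−0.342×0.728) − e^(−1.05×0.728)) + 1.687 e^(−1.05×0.728)
= 9.870 × (0.7796 − 0.4656) + 1.687 × 0.4656 = 3.884 mg/L.
DO = 8.79 − 3.884 = 4.906 mg/L.

DO ≈ 4.91 mg/L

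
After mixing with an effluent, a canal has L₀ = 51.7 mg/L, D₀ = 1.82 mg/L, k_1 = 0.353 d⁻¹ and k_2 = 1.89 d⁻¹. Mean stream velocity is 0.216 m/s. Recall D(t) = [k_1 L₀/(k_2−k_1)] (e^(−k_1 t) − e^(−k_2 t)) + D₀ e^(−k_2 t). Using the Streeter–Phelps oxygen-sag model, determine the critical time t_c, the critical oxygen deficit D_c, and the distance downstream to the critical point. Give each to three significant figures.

t_c = [1/(k_2−k_1)] ln[(k_2/k_1)(1 − D₀(k_2−k_1)/(k_1 L₀))]
= [1/(1.89−0.353)] ln[(1.89/0.353)(1 − 1.82×1.537/(0.353×51.7))]
= (1/1.537) ln[5.354 × 0.8467] = 0.6506 × ln(4.533) = 0.6506 × 1.511 = 0.9834 d.
D_c = (k_1/k_2) L₀ e^(−k_1 t_c) = (0.353/1.89) × 51.7 × e^(−0.353×0.9834) = 0.1868 × 51.7 × 0.7067 = 6.824 mg/L.
x_c = v t_c = 0.216 m/s × 0.9834 d × 86400 s/d = 18350 m ≈ 18.4 km.

t_c ≈ 0.983 d; D_c ≈ 6.82 mg/L; x_c ≈ 18.4 km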